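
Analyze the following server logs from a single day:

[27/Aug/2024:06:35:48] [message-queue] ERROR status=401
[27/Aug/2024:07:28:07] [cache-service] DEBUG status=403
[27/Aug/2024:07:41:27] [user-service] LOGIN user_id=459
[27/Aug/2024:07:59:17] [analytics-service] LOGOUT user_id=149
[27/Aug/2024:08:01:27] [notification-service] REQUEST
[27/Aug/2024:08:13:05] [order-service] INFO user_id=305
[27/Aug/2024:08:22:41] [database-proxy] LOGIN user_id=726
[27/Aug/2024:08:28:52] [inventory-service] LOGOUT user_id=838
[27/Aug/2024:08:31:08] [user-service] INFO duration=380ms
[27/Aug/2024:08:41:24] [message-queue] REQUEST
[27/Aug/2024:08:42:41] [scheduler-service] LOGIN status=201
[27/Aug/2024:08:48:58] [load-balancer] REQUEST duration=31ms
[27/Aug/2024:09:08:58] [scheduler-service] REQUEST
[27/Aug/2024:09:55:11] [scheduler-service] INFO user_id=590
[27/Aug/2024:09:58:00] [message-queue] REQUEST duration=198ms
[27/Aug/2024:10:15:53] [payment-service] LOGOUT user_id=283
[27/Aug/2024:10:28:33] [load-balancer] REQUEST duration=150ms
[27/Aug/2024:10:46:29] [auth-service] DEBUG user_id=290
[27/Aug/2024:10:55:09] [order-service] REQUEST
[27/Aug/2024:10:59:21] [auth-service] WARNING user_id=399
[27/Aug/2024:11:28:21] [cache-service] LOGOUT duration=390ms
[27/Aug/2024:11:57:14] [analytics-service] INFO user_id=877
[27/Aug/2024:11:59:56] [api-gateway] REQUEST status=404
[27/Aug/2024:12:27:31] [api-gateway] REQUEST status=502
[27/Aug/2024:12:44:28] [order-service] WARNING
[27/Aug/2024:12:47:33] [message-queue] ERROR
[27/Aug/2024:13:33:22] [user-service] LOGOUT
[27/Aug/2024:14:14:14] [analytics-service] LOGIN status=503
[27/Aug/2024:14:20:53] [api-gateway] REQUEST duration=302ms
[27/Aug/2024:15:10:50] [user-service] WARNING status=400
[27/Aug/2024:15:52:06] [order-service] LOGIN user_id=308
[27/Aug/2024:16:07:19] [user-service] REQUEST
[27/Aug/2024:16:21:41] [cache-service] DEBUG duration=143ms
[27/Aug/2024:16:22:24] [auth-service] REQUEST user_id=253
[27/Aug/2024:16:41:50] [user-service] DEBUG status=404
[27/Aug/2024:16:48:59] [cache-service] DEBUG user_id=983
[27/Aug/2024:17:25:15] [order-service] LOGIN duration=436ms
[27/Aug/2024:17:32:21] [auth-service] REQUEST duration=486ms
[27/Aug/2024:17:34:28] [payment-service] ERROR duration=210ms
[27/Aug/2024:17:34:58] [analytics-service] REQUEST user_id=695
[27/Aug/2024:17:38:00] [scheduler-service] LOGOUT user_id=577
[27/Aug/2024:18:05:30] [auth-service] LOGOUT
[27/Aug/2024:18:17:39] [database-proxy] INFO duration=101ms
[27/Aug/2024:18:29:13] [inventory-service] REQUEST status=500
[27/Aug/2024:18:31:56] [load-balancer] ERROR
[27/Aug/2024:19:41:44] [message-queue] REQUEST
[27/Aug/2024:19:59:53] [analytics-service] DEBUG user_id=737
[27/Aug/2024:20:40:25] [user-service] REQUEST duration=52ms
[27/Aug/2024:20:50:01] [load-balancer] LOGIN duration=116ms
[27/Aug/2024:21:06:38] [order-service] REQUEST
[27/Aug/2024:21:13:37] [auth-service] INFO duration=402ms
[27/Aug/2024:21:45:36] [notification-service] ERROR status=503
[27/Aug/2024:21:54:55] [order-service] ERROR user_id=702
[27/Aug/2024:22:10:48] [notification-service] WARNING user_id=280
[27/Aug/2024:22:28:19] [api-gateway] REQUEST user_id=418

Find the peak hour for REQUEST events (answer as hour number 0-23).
8

To find the peak hour:

1. Group all REQUEST events by hour
2. Count events in each hour
3. Find hour with maximum count
4. Peak hour: 8 (with 3 events)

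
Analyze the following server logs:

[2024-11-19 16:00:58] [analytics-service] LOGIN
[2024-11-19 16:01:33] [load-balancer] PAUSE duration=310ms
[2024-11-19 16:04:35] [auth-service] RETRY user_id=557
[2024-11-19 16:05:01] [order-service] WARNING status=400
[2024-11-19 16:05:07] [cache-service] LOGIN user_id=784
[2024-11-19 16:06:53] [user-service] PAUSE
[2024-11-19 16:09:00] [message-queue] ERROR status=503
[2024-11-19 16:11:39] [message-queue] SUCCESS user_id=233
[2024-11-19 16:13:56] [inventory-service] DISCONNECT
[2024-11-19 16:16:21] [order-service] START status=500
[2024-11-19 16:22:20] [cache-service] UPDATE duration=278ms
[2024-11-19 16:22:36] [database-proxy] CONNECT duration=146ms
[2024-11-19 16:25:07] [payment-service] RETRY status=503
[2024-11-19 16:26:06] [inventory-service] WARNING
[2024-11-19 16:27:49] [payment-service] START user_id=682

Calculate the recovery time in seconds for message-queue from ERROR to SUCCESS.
159

To calculate recovery time:

1. Find ERROR event for message-queue: 2024-11-19 16:09:00
2. Find next SUCCESS event for message-queue: 2024-11-19 16:11:39
3. Recovery time: 2024-11-19 16:11:39 - 2024-11-19 16:09:00 = 159 seconds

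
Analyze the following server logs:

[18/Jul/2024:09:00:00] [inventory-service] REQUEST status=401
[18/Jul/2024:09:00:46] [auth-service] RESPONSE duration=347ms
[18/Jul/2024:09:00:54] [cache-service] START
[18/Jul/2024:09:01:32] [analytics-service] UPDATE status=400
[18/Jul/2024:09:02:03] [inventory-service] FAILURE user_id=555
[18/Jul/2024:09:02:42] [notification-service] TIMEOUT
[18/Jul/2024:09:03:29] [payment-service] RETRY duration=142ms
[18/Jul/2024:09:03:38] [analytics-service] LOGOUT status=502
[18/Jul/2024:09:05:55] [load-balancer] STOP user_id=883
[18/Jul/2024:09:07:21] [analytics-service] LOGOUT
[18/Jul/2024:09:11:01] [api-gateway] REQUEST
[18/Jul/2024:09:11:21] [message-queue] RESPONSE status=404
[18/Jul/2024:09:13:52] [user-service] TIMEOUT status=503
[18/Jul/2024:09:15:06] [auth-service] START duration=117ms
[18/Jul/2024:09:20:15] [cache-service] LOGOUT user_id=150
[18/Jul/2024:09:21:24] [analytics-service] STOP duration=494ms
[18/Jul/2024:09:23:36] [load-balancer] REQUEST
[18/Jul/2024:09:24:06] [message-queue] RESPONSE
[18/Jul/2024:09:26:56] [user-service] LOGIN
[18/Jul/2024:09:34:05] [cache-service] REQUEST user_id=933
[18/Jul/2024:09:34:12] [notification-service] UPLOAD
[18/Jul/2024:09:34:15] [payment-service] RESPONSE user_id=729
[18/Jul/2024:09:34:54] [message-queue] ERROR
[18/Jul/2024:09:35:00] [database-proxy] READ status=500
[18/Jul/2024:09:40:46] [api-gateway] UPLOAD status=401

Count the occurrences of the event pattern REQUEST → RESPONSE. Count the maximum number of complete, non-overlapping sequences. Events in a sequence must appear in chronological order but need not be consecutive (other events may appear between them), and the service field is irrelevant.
4

To count sequences:

1. Look for pattern: REQUEST → RESPONSE
2. Greedily scan the log in chronological order, matching each sequence element in turn (ignoring service)
3. Each time the full pattern completes, increment the count and restart matching from the next event
4. Complete non-overlapping sequences found: 4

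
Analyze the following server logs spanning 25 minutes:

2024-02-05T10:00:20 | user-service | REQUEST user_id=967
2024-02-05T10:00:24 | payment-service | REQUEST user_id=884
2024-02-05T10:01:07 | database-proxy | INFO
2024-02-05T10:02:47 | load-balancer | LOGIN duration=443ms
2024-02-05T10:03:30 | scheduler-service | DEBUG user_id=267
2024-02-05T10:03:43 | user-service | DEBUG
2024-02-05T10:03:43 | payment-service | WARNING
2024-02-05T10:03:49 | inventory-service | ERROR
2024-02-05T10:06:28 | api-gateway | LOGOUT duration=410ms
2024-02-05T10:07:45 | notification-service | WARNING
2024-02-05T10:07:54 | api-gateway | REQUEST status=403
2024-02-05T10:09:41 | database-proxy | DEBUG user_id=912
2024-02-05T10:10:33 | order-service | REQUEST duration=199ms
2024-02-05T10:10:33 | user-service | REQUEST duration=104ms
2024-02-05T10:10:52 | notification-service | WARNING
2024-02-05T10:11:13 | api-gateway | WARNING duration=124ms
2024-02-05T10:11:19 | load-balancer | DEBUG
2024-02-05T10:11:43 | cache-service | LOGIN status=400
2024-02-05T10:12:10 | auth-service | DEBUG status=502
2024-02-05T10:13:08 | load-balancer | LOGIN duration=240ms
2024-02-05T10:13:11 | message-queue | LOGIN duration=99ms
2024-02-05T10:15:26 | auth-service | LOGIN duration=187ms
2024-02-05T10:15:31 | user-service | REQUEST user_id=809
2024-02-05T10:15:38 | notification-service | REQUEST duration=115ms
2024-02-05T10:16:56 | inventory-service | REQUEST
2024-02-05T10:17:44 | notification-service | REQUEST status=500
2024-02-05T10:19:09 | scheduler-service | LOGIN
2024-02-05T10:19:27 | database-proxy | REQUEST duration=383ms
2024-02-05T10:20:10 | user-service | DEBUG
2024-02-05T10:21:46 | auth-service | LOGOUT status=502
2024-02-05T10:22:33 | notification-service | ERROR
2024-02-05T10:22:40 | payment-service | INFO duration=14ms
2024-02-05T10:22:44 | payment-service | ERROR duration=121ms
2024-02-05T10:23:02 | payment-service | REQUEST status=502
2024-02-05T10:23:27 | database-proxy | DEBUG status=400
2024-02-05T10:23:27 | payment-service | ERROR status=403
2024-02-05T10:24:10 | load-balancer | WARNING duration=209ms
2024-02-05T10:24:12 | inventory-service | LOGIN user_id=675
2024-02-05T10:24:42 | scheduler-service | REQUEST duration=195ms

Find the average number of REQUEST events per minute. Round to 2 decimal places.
0.48

To calculate the rate:

1. Count total REQUEST events: 12
2. Total time period: 25 minutes
3. Rate = 12 / 25 = 0.48 events per minute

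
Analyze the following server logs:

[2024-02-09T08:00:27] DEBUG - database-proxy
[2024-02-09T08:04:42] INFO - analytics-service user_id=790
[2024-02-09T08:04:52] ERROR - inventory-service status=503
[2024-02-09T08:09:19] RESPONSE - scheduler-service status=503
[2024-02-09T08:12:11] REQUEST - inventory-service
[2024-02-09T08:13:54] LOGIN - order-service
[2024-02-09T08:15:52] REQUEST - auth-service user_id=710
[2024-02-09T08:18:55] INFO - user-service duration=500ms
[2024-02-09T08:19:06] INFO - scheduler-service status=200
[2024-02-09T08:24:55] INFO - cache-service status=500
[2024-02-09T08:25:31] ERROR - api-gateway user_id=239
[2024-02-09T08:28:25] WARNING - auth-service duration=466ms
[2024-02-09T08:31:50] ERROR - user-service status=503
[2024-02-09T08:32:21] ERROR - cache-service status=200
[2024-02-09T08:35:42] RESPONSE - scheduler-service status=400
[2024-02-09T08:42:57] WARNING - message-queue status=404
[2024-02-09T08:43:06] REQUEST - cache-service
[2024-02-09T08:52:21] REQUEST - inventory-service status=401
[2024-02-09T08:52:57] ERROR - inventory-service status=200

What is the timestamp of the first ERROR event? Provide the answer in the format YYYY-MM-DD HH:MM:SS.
2024-02-09 08:04:52

To find the first event:

1. Filter for all ERROR events
2. Sort by timestamp
3. Select the first one
4. Timestamp: 2024-02-09 08:04:52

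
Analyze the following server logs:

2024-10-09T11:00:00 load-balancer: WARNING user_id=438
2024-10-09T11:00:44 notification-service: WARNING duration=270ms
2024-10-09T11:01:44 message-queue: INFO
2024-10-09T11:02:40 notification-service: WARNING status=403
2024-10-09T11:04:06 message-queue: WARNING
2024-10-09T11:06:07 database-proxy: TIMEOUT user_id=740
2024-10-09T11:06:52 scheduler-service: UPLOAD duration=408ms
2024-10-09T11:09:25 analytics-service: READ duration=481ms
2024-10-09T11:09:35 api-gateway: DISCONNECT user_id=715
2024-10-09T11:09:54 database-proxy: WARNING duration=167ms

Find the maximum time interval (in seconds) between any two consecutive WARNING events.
348

To find the longest gap:

1. Extract all WARNING events in chronological order
2. Calculate time differences between consecutive events
3. Find the maximum difference
4. Longest gap: 348 seconds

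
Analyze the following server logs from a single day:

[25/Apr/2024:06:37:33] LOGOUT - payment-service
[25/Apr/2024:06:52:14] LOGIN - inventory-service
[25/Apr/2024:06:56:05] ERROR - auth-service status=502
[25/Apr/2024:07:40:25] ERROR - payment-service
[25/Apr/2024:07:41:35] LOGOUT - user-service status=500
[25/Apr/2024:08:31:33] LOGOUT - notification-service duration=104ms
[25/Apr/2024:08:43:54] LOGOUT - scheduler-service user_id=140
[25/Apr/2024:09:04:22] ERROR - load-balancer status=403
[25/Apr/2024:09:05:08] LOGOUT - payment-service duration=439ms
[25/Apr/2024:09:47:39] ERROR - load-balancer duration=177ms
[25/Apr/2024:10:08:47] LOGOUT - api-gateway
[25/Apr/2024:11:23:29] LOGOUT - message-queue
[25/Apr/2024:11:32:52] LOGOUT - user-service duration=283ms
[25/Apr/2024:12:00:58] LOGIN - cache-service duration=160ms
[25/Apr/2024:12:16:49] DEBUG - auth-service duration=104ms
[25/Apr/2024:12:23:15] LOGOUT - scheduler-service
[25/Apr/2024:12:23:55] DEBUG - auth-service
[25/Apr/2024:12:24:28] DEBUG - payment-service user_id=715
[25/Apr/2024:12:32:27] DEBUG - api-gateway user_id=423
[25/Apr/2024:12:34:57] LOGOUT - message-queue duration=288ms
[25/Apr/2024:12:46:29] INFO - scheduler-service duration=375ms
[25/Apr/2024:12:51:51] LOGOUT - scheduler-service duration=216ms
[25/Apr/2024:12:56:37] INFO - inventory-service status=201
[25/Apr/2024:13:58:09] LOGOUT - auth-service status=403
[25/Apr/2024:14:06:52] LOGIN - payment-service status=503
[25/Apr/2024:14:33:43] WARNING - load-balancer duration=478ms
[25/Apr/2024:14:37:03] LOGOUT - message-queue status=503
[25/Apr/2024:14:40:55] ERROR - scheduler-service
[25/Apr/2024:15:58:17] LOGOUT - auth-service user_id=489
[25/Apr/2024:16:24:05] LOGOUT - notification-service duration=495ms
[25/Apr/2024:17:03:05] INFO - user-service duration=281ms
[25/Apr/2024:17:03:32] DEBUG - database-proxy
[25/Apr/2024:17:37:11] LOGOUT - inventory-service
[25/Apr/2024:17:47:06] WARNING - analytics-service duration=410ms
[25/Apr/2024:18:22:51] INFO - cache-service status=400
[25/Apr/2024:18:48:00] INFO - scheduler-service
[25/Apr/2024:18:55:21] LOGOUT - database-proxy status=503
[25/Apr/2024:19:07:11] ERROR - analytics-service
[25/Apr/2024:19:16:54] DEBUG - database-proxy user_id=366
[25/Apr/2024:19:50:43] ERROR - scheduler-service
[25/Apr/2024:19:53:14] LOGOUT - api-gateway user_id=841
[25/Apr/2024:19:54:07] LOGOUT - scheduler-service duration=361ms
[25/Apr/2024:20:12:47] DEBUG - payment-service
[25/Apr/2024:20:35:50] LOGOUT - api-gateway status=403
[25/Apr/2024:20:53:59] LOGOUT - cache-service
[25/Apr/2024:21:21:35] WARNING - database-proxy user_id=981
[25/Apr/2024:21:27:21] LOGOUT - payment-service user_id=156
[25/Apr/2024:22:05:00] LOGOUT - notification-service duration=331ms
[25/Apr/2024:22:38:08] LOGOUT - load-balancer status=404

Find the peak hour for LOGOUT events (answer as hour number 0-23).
12

To find the peak hour:

1. Group all LOGOUT events by hour
2. Count events in each hour
3. Find hour with maximum count
4. Peak hour: 12 (with 3 events)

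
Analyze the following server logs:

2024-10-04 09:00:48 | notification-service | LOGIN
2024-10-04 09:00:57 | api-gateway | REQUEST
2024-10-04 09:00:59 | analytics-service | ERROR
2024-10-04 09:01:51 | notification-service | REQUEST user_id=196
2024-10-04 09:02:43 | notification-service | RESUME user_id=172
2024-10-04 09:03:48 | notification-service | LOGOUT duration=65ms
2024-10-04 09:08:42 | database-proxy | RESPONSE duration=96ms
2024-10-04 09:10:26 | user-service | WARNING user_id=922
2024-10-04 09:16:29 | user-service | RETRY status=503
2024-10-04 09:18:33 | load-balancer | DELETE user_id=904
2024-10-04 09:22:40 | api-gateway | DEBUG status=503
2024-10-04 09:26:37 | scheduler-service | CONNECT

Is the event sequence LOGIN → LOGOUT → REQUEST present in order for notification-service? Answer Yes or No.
No

To verify sequence order:

1. Find all events in sequence LOGIN → LOGOUT → REQUEST for notification-service
2. Extract their timestamps
3. Check if timestamps are in ascending order
4. Result: No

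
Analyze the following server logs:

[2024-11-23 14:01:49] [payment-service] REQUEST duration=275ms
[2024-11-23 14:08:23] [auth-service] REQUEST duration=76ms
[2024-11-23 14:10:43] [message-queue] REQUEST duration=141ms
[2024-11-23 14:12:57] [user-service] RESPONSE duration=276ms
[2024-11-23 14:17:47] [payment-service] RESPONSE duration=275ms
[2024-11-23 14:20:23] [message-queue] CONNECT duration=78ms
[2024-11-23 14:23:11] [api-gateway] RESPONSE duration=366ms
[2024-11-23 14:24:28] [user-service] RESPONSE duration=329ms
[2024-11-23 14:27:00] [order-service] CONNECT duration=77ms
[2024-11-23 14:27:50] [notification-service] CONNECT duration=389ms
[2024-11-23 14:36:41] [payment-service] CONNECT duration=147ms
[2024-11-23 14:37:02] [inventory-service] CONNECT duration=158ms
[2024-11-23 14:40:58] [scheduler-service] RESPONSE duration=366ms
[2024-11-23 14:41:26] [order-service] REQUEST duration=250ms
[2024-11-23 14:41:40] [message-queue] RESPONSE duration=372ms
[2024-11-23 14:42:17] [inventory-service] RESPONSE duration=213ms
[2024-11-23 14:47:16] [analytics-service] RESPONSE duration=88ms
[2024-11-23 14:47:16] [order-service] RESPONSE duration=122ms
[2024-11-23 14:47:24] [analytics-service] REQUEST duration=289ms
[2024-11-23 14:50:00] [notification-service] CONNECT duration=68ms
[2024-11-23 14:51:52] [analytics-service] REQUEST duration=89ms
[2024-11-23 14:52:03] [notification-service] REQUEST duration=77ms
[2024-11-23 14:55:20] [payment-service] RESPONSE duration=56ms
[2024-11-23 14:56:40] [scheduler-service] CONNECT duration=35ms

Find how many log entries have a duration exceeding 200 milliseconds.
11

To count timeouts:

1. Threshold: 200ms
2. Extract duration from each log entry
3. Count entries where duration > 200
4. Timeout count: 11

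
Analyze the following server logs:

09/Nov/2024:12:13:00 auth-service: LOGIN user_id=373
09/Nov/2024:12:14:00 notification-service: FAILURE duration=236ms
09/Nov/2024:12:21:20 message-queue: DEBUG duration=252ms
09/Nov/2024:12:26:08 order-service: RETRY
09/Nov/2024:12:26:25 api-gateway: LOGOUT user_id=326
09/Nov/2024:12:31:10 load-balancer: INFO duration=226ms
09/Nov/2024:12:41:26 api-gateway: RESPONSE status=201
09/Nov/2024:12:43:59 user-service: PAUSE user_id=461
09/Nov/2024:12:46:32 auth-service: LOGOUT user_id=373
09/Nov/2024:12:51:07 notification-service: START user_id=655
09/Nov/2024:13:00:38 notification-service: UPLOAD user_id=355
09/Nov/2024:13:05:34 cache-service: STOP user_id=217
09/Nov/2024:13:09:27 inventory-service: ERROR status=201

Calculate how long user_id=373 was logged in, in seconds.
2012

To calculate session duration:

1. Find LOGIN event for user_id=373: 09/Nov/2024:12:13:00
2. Find LOGOUT event for user_id=373: 09/Nov/2024:12:46:32
3. Session duration: 09/Nov/2024:12:46:32 - 09/Nov/2024:12:13:00 = 2012 seconds (33 minutes)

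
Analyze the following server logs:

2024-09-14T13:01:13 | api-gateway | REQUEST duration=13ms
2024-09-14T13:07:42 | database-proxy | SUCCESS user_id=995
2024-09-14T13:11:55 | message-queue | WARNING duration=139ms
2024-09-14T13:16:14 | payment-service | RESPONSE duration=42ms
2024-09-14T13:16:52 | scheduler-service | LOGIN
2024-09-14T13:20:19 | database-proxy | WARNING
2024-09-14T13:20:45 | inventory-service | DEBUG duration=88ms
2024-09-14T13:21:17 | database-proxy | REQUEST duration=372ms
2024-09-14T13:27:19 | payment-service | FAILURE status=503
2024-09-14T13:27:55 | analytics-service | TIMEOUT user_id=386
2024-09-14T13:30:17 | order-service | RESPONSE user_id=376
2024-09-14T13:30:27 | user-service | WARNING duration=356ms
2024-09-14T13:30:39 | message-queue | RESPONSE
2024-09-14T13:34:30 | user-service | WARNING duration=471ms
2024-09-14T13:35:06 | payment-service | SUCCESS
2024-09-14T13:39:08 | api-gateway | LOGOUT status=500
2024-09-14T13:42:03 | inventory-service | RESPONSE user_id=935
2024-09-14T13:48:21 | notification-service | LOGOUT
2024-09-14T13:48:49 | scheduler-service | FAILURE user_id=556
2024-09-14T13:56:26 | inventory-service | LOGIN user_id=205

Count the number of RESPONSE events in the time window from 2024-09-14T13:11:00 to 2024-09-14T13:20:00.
1

To count events in the time window:

1. Window boundaries: 2024-09-14T13:11:00 to 2024-09-14T13:20:00
2. Filter for RESPONSE events within this window
3. Count matching events: 1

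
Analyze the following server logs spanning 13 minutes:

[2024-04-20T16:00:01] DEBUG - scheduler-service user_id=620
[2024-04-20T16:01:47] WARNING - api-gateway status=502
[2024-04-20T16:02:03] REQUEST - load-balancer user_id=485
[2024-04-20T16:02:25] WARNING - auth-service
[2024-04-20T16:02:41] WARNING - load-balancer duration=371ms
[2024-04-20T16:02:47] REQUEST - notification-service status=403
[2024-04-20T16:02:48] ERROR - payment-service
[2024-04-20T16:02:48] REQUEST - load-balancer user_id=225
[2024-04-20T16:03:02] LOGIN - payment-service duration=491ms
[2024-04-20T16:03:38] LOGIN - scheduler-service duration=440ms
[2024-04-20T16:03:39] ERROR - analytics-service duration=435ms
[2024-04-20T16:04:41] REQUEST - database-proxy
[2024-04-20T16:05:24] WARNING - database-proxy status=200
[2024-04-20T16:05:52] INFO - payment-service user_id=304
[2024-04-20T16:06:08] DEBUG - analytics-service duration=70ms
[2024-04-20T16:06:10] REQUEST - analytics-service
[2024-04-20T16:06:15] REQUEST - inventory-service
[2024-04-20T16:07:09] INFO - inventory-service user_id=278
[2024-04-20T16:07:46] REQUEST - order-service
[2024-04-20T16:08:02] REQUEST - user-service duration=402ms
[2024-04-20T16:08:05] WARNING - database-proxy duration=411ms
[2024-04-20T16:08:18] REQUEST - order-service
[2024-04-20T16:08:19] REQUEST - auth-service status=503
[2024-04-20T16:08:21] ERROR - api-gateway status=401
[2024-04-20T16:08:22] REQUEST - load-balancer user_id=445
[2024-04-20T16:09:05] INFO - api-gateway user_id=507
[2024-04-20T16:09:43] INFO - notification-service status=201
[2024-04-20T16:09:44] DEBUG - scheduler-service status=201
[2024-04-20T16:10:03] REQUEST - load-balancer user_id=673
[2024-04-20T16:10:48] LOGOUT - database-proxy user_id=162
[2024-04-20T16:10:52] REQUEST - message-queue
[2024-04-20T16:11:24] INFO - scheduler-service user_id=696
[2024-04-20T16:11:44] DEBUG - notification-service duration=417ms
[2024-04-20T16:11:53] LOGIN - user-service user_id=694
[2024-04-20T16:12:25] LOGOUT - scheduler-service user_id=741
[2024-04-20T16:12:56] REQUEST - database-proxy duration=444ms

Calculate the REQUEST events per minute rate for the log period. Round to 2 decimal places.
1.08

To calculate the rate:

1. Count total REQUEST events: 14
2. Total time period: 13 minutes
3. Rate = 14 / 13 = 1.08 events per minute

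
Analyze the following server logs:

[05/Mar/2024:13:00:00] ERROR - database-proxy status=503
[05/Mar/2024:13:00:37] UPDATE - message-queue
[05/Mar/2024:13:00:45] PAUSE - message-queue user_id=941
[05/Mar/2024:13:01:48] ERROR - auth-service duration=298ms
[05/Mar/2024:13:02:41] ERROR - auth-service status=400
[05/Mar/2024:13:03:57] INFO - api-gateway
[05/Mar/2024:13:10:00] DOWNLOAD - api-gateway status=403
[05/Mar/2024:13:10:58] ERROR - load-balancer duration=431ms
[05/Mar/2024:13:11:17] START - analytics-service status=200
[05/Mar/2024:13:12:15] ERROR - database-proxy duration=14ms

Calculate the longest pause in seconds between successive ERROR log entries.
497

To find the longest gap:

1. Extract all ERROR events in chronological order
2. Calculate time differences between consecutive events
3. Find the maximum difference
4. Longest gap: 497 seconds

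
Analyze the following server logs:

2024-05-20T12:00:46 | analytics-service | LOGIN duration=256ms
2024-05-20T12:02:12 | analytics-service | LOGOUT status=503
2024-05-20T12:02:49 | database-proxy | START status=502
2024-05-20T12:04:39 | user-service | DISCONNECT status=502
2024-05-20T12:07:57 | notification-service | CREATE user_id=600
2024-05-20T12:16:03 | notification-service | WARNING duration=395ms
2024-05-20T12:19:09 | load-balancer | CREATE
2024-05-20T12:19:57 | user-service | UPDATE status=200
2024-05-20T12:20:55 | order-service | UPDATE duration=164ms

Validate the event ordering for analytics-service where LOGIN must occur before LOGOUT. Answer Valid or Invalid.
Valid

To validate ordering:

1. Required order: LOGIN → LOGOUT
2. Rule: LOGIN must occur before LOGOUT
3. Check actual order of events for analytics-service
4. Result: Valid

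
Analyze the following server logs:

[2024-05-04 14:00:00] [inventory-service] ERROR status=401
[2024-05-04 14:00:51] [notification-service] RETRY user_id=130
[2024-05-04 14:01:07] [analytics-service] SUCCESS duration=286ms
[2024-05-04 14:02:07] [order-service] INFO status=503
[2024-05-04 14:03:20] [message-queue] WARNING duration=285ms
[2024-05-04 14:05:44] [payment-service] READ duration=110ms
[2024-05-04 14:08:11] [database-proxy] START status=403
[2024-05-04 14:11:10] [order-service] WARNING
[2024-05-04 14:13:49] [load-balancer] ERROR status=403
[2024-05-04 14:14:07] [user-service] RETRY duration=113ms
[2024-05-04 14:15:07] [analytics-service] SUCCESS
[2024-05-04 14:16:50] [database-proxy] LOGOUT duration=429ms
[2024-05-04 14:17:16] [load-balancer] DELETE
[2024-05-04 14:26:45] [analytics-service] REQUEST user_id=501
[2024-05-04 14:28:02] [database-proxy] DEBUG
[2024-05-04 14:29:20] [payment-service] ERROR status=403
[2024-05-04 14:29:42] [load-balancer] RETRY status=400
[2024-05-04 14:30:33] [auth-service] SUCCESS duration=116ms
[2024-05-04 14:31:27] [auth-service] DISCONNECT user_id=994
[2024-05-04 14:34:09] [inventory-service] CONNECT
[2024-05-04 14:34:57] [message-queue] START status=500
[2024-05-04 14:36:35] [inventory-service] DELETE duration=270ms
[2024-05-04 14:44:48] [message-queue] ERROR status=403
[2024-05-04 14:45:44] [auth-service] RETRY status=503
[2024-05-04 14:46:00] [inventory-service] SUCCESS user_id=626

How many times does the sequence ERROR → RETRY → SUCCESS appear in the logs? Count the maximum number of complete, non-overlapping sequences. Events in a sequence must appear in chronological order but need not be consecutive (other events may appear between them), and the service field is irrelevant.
4

To count sequences:

1. Look for pattern: ERROR → RETRY → SUCCESS
2. Greedily scan the log in chronological order, matching each sequence element in turn (ignoring service)
3. Each time the full pattern completes, increment the count and restart matching from the next event
4. Complete non-overlapping sequences found: 4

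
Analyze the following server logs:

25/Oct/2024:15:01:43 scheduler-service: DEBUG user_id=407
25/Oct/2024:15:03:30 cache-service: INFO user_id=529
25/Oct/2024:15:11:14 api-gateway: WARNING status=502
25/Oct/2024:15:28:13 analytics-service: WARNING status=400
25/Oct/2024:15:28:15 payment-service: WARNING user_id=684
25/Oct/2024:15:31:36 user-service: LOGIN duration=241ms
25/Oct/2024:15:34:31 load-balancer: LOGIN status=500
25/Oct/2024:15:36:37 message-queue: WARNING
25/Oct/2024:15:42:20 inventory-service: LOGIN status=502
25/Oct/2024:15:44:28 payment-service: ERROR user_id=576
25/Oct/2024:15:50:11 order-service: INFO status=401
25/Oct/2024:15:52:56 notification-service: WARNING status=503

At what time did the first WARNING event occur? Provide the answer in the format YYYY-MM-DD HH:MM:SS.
2024-10-25 15:11:14

To find the first event:

1. Filter for all WARNING events
2. Sort by timestamp
3. Select the first one
4. Timestamp: 2024-10-25 15:11:14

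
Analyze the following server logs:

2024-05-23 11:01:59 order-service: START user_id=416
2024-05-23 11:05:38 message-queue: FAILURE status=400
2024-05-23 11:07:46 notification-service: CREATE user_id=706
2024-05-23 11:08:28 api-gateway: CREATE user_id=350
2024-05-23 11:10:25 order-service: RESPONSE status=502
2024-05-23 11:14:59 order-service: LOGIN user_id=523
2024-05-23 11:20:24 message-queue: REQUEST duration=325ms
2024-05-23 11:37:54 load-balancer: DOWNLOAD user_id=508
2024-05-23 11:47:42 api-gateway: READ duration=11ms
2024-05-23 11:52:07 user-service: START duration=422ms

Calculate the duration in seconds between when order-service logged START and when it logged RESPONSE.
506

To find the time between events:

1. Locate the first START event for order-service: 2024-05-23 11:01:59
2. Locate the first RESPONSE event for order-service: 2024-05-23 11:10:25
3. Calculate the difference: 2024-05-23 11:10:25 - 2024-05-23 11:01:59 = 506 seconds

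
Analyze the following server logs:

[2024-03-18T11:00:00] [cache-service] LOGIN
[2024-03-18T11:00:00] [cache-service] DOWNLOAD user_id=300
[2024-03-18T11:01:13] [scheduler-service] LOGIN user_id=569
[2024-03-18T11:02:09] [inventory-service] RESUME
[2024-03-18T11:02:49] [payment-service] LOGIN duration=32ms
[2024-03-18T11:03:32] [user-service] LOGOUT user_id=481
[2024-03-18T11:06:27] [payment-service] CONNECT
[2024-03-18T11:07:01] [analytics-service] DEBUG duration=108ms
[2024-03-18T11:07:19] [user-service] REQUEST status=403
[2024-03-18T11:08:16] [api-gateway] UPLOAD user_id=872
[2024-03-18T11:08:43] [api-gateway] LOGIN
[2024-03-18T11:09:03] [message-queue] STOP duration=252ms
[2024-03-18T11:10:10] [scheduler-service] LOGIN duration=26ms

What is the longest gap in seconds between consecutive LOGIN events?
354

To find the longest gap:

1. Extract all LOGIN events in chronological order
2. Calculate time differences between consecutive events
3. Find the maximum difference
4. Longest gap: 354 seconds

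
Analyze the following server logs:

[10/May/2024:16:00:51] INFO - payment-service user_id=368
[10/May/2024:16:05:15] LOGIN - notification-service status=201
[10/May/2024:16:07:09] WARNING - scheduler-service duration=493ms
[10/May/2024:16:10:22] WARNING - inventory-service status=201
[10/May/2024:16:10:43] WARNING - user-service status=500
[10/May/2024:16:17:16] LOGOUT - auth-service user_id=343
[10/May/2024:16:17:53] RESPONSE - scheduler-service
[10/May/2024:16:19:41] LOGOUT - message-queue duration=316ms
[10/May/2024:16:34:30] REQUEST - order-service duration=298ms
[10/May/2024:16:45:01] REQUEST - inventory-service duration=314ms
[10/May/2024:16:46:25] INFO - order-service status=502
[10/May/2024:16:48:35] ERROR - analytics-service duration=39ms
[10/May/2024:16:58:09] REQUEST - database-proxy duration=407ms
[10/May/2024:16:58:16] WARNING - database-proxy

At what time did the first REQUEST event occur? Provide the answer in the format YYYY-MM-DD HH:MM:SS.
2024-05-10 16:34:30

To find the first event:

1. Filter for all REQUEST events
2. Sort by timestamp
3. Select the first one
4. Timestamp: 2024-05-10 16:34:30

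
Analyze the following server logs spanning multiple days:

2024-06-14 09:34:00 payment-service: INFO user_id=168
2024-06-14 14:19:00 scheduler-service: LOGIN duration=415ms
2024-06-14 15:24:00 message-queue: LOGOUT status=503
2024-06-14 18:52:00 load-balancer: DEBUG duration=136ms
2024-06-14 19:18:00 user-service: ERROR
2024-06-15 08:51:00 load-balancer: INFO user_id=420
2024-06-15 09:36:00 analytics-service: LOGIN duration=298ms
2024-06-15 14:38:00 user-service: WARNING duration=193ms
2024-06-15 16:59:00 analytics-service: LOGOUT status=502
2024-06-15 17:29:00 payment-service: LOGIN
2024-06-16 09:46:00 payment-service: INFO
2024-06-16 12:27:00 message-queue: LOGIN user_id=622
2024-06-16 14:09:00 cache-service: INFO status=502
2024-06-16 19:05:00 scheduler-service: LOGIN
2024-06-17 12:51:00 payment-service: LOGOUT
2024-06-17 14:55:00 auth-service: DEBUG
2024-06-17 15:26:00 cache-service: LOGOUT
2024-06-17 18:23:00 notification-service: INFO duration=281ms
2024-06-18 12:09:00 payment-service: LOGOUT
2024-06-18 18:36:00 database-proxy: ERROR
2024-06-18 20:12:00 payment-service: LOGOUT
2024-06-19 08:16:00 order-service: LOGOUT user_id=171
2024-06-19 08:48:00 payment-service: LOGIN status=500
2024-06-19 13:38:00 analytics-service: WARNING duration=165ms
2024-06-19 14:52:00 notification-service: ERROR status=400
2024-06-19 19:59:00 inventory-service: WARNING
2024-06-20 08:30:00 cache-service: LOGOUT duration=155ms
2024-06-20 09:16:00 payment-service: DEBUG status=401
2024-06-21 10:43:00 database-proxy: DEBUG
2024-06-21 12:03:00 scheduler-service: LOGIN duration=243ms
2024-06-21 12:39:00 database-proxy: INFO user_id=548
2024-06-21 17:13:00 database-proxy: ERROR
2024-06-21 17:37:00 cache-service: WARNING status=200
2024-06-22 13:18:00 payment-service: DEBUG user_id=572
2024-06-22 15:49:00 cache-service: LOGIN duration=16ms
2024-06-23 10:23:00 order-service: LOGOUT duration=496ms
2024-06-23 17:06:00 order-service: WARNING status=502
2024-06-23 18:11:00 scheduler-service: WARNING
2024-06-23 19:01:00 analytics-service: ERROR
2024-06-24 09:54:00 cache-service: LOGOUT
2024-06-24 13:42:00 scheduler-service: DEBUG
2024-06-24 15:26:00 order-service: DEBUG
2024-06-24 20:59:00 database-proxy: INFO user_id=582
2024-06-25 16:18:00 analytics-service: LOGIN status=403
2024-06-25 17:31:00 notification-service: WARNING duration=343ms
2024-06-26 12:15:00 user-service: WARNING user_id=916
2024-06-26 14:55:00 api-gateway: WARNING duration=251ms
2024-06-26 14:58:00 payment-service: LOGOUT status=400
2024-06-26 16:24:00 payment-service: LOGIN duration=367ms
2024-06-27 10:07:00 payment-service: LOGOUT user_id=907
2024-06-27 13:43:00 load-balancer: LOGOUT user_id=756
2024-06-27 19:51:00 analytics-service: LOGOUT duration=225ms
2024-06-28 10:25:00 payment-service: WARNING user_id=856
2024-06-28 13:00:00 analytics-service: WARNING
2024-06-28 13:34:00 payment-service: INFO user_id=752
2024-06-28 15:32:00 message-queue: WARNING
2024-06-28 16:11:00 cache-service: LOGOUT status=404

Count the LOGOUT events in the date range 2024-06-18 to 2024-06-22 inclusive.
4

To filter by date range:

1. Date range: 2024-06-18 through 2024-06-22, both dates inclusive
2. Filter for LOGOUT events whose date falls in this range
3. Count matching events: 4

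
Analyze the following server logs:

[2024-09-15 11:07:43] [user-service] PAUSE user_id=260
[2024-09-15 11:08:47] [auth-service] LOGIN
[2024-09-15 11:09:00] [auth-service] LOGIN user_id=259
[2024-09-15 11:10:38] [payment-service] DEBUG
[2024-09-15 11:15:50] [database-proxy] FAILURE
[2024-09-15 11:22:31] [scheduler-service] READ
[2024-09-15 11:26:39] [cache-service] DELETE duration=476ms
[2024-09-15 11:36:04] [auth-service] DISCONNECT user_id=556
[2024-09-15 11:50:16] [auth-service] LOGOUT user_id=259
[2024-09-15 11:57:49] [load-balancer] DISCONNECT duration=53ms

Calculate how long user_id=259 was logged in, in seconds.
2476

To calculate session duration:

1. Find LOGIN event for user_id=259: 2024-09-15 11:09:00
2. Find LOGOUT event for user_id=259: 2024-09-15 11:50:16
3. Session duration: 2024-09-15 11:50:16 - 2024-09-15 11:09:00 = 2476 seconds (41 minutes)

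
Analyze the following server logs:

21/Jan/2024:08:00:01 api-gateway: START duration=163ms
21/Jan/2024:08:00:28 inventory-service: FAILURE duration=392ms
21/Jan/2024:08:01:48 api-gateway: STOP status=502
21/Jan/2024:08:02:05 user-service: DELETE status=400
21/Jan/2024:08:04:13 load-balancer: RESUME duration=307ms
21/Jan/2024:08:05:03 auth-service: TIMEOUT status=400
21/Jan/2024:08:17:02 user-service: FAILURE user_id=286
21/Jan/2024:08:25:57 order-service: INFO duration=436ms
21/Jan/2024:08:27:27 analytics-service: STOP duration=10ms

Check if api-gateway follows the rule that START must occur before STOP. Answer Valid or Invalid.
Valid

To validate ordering:

1. Required order: START → STOP
2. Rule: START must occur before STOP
3. Check actual order of events for api-gateway
4. Result: Valid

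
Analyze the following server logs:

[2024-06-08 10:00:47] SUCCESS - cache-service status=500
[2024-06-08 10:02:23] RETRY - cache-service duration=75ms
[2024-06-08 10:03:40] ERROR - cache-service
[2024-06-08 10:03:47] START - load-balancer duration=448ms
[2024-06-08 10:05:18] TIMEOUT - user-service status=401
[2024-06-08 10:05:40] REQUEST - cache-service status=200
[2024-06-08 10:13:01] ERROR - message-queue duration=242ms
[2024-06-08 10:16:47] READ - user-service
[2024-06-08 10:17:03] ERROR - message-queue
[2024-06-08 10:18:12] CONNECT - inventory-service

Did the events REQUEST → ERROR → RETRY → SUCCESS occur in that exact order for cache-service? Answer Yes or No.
No

To verify sequence order:

1. Find all events in sequence REQUEST → ERROR → RETRY → SUCCESS for cache-service
2. Extract their timestamps
3. Check if timestamps are in ascending order
4. Result: No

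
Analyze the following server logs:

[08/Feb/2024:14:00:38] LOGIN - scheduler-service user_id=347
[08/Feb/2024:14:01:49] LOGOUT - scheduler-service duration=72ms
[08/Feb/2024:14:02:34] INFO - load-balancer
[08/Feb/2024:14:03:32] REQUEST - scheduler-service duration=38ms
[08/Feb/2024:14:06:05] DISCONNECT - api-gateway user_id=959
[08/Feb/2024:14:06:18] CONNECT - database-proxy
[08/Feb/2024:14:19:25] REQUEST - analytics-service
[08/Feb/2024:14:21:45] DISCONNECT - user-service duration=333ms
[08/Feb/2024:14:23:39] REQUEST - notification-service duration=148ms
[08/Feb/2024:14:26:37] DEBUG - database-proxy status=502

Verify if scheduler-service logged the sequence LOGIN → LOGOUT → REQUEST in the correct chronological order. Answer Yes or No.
Yes

To verify sequence order:

1. Find all events in sequence LOGIN → LOGOUT → REQUEST for scheduler-service
2. Extract their timestamps
3. Check if timestamps are in ascending order
4. Result: Yes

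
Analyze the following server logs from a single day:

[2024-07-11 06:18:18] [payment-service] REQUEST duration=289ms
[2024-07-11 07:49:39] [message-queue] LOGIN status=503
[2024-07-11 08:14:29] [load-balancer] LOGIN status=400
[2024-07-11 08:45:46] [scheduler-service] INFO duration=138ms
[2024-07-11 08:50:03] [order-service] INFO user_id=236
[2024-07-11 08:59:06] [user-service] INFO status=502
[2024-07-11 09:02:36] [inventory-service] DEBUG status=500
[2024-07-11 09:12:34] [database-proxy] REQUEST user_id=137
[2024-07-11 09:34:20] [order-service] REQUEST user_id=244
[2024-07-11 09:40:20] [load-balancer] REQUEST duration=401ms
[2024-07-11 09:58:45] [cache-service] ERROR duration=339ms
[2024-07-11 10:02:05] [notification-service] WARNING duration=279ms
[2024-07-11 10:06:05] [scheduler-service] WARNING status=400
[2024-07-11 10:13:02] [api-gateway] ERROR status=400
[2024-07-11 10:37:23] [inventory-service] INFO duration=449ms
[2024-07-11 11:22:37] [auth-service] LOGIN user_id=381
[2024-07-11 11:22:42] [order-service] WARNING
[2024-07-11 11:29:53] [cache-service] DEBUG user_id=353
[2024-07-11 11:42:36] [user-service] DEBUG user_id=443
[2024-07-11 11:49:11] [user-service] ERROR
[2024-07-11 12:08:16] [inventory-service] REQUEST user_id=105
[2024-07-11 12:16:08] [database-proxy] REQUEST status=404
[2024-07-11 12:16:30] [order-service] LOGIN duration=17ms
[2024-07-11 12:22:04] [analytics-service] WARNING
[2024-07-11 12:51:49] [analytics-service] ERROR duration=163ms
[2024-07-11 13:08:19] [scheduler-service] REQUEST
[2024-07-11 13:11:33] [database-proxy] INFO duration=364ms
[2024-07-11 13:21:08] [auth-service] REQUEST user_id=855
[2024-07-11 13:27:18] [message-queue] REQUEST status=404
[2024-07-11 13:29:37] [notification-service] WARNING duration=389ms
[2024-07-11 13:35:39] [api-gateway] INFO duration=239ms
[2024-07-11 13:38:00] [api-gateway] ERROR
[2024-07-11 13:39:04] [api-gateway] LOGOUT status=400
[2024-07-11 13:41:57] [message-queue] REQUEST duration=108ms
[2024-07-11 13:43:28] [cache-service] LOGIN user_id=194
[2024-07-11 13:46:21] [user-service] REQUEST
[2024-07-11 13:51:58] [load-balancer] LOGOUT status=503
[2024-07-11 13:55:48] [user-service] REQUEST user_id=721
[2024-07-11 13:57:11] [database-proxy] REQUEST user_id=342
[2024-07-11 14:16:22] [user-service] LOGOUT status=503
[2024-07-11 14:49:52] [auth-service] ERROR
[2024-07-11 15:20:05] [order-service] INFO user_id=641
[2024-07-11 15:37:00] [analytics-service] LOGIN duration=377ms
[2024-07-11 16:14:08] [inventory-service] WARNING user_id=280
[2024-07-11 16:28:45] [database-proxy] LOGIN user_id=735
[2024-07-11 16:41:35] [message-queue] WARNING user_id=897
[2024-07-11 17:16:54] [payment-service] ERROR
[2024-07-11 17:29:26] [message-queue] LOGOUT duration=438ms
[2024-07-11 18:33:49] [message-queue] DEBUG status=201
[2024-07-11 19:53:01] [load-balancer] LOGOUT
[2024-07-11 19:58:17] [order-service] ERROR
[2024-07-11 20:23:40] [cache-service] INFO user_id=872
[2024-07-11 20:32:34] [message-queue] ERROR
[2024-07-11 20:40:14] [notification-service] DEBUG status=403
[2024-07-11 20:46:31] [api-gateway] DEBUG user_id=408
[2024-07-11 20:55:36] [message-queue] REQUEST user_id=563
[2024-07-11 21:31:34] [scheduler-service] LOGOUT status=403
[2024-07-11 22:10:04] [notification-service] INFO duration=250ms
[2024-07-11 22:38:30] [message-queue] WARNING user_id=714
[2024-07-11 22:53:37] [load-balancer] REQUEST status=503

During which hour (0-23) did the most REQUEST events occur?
13

To find the peak hour:

1. Group all REQUEST events by hour
2. Count events in each hour
3. Find hour with maximum count
4. Peak hour: 13 (with 7 events)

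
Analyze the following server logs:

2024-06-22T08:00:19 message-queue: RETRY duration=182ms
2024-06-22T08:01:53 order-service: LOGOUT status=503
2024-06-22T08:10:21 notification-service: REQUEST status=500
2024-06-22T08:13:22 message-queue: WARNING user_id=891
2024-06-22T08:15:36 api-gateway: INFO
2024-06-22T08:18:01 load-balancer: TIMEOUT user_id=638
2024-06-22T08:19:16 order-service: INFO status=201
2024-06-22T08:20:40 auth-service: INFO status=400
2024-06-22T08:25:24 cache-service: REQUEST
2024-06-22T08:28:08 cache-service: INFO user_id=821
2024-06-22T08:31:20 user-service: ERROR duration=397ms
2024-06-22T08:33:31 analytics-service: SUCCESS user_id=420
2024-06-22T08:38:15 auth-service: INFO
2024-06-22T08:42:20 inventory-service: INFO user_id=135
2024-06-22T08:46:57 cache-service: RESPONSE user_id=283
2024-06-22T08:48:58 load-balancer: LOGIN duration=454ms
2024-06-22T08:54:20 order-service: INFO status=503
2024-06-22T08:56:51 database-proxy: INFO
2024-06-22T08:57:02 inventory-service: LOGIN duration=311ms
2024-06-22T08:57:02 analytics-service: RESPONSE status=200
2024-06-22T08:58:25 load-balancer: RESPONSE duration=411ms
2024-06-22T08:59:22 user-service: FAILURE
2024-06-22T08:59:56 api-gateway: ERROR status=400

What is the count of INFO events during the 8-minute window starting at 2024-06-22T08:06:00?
0

To count events in the time window:

1. Window boundaries: 2024-06-22T08:06:00 to 2024-06-22T08:14:00
2. Filter for INFO events within this window
3. Count matching events: 0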